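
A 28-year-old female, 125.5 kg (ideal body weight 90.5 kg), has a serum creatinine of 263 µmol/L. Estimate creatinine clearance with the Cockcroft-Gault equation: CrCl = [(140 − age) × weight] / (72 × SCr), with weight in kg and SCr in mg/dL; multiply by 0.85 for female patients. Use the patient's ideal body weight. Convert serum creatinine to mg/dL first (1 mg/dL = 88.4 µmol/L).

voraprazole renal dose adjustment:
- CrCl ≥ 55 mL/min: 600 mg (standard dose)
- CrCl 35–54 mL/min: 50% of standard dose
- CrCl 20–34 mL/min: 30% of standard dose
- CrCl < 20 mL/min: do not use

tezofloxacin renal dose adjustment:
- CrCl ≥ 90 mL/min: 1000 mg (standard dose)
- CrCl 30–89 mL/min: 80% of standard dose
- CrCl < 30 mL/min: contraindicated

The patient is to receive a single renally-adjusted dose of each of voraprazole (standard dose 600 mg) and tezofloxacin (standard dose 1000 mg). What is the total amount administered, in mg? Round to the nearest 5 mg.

1100 mg

SCr = 263 / 88.4 = 2.975 mg/dL
CrCl = (140 − 28) × 90.5 / (72 × 2.975) × 0.85 = 10136.0 / 214.20 × 0.85 ≈ 40.2 mL/min
CrCl ≈ 40 mL/min.
voraprazole: 35–54 mL/min → 50% of 600 mg = 300 mg.
tezofloxacin: 30–89 mL/min → 80% of 1000 mg = 800 mg.
Total = 300 + 800 = 1100 mg.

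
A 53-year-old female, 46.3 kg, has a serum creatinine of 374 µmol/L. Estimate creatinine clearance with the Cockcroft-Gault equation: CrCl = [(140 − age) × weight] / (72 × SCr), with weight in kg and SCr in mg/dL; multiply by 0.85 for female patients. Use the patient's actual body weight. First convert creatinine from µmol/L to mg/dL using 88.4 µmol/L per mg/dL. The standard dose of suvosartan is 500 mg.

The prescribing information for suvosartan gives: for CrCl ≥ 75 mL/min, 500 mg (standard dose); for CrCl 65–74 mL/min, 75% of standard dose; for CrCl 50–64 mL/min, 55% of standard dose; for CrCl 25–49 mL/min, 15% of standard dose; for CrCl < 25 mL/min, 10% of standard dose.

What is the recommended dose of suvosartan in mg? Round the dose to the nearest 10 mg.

50 mg

SCr = 374 / 88.4 = 4.231 mg/dL
CrCl = (140 − 53) × 46.3 / (72 × 4.231) × 0.85 = 4028.1 / 304.63 × 0.85 ≈ 11.2 mL/min
CrCl ≈ 11 mL/min → bracket < 25 mL/min.
10% of 500 mg = 50 mg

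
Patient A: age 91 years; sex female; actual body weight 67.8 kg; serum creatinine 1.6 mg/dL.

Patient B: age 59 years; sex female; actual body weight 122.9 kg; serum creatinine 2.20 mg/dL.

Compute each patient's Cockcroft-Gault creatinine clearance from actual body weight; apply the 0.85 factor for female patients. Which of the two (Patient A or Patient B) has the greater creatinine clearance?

Patient A: CrCl = (140 − 91) × 67.8 / (72 × 1.6) × 0.85 = 3322.2 / 115.20 × 0.85 ≈ 24.5 mL/min
Patient B: CrCl = (140 − 59) × 122.9 / (72 × 2.2) × 0.85 = 9954.9 / 158.40 × 0.85 ≈ 53.4 mL/min
24.5 vs 53.4 mL/min → Patient B is higher.

Patient B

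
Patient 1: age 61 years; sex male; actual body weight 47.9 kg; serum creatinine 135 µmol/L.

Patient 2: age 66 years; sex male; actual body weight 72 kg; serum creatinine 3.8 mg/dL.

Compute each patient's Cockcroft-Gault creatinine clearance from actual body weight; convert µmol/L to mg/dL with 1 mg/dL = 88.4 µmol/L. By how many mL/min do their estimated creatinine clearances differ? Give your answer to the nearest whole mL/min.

Patient 1: SCr = 135 / 88.4 = 1.527 mg/dL
Patient 1: CrCl = (140 − 61) × 47.9 / (72 × 1.527) = 3784.1 / 109.94 ≈ 34.4 mL/min
Patient 2: CrCl = (140 − 66) × 72 / (72 × 3.8) = 5328.0 / 273.60 ≈ 19.5 mL/min
|34.4 − 19.5| = 14.9 mL/min

15 mL/min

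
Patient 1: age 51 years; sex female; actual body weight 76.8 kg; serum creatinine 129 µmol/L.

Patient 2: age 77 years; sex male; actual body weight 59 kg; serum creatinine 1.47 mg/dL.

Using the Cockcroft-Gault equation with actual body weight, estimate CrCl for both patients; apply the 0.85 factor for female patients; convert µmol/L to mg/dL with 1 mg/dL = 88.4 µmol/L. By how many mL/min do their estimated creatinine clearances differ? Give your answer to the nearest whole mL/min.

Patient 1: SCr = 129 / 88.4 = 1.459 mg/dL
Patient 1: CrCl = (140 − 51) × 76.8 / (72 × 1.459) × 0.85 = 6835.2 / 105.05 × 0.85 ≈ 55.3 mL/min
Patient 2: CrCl = (140 − 77) × 59 / (72 × 1.47) = 3717.0 / 105.84 ≈ 35.1 mL/min
|55.3 − 35.1| = 20.2 mL/min

20 mL/min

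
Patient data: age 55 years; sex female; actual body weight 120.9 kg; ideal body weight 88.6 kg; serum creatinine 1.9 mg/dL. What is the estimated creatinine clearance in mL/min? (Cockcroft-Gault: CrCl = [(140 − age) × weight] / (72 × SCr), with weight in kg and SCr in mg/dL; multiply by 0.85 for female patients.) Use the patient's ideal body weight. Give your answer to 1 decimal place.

46.8 mL/min

CrCl = (140 − 55) × 88.6 / (72 × 1.9) × 0.85 = 7531.0 / 136.80 × 0.85 ≈ 46.8 mL/min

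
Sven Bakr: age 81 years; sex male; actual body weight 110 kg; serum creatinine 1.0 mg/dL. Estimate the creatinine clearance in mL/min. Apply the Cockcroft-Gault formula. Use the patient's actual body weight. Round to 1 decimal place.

90.1 mL/min

CrCl = (140 − 81) × 110 / (72 × 1) = 6490.0 / 72.00 ≈ 90.1 mL/min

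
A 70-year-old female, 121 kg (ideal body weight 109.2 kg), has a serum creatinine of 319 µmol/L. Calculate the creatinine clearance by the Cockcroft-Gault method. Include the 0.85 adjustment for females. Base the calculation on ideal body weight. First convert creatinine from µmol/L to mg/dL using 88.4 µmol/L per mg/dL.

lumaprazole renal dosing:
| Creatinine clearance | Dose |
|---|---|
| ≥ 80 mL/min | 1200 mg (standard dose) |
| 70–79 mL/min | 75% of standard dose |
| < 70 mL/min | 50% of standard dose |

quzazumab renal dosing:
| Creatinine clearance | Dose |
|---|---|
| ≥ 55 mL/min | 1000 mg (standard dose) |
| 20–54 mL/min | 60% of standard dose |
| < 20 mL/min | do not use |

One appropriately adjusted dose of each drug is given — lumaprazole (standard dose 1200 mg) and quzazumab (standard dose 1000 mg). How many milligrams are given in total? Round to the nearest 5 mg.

SCr = 319 / 88.4 = 3.609 mg/dL
CrCl = (140 − 70) × 109.2 / (72 × 3.609) × 0.85 = 7644.0 / 259.85 × 0.85 ≈ 25.0 mL/min
CrCl ≈ 25 mL/min.
lumaprazole: < 70 mL/min → 50% of 1200 mg = 600 mg.
quzazumab: 20–54 mL/min → 60% of 1000 mg = 600 mg.
Total = 600 + 600 = 1200 mg.

1200 mg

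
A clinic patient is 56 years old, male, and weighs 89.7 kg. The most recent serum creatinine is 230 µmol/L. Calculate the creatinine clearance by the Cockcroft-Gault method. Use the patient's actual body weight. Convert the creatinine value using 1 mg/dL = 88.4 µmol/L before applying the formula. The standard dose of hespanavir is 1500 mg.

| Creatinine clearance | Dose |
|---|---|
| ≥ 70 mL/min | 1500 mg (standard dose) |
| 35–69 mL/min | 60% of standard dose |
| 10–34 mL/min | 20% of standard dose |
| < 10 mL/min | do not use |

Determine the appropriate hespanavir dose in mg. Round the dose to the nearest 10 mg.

900 mg

SCr = 230 / 88.4 = 2.602 mg/dL
CrCl = (140 − 56) × 89.7 / (72 × 2.602) = 7534.8 / 187.34 ≈ 40.2 mL/min
CrCl ≈ 40 mL/min → bracket 35–69 mL/min.
60% of 1500 mg = 900 mg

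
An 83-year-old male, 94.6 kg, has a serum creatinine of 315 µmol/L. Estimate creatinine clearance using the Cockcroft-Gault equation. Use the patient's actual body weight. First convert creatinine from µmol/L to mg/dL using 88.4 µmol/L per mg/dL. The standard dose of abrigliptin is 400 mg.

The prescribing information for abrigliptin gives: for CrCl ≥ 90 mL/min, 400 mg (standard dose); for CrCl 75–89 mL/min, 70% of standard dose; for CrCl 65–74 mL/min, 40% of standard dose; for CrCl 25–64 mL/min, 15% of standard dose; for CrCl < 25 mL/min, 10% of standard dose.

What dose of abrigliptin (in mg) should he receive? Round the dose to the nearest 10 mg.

SCr = 315 / 88.4 = 3.563 mg/dL
CrCl = (140 − 83) × 94.6 / (72 × 3.563) = 5392.2 / 256.54 ≈ 21.0 mL/min
CrCl ≈ 21 mL/min → bracket < 25 mL/min.
10% of 400 mg = 40 mg

40 mg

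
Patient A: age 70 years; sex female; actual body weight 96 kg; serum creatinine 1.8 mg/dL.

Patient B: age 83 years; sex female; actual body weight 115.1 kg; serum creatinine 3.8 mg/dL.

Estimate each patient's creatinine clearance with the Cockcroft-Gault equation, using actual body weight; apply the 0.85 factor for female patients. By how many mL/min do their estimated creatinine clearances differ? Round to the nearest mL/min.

24 mL/min

Patient A: CrCl = (140 − 70) × 96 / (72 × 1.8) × 0.85 = 6720.0 / 129.60 × 0.85 ≈ 44.1 mL/min
Patient B: CrCl = (140 − 83) × 115.1 / (72 × 3.8) × 0.85 = 6560.7 / 273.60 × 0.85 ≈ 20.4 mL/min
|44.1 − 20.4| = 23.7 mL/min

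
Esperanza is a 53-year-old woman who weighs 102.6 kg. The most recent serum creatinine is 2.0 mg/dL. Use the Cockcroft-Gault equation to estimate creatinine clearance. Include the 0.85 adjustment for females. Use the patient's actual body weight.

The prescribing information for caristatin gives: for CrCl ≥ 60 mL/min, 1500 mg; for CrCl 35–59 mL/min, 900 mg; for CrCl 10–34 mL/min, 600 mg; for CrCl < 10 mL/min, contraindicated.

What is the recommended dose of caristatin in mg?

900 mg

CrCl = (140 − 53) × 102.6 / (72 × 2) × 0.85 = 8926.2 / 144.00 × 0.85 ≈ 52.7 mL/min
CrCl ≈ 53 mL/min → bracket 35–59 mL/min.
Dose for this bracket: 900 mg.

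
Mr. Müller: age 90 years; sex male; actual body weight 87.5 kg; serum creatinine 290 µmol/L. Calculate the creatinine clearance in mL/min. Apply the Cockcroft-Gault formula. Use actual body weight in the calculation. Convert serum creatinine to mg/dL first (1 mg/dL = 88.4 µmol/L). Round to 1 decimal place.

SCr = 290 / 88.4 = 3.281 mg/dL
CrCl = (140 − 90) × 87.5 / (72 × 3.281) = 4375.0 / 236.23 ≈ 18.5 mL/min

18.5 mL/min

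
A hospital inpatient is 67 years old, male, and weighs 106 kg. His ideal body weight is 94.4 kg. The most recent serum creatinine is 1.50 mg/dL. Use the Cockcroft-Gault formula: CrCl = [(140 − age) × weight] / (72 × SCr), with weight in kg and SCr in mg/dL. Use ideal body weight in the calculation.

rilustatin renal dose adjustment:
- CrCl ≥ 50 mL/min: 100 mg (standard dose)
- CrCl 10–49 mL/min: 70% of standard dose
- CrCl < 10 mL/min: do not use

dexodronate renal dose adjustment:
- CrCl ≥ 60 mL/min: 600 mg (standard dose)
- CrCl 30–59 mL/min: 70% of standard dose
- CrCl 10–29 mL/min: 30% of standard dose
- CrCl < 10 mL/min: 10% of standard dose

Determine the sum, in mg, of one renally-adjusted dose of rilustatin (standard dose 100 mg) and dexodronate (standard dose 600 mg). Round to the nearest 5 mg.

700 mg

CrCl = (140 − 67) × 94.4 / (72 × 1.5) = 6891.2 / 108.00 ≈ 63.8 mL/min
CrCl ≈ 64 mL/min.
rilustatin: ≥ 50 mL/min → 100% of 100 mg = 100 mg.
dexodronate: ≥ 60 mL/min → 100% of 600 mg = 600 mg.
Total = 100 + 600 = 700 mg.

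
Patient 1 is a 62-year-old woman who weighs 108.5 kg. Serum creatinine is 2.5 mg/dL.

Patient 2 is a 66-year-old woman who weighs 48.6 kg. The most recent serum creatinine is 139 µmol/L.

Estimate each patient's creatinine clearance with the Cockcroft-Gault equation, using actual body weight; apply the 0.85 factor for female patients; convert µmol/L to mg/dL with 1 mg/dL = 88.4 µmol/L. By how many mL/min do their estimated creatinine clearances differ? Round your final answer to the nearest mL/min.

13 mL/min

Patient 1: CrCl = (140 − 62) × 108.5 / (72 × 2.5) × 0.85 = 8463.0 / 180.00 × 0.85 ≈ 40.0 mL/min
Patient 2: SCr = 139 / 88.4 = 1.572 mg/dL
Patient 2: CrCl = (140 − 66) × 48.6 / (72 × 1.572) × 0.85 = 3596.4 / 113.18 × 0.85 ≈ 27.0 mL/min
|40.0 − 27.0| = 13.0 mL/min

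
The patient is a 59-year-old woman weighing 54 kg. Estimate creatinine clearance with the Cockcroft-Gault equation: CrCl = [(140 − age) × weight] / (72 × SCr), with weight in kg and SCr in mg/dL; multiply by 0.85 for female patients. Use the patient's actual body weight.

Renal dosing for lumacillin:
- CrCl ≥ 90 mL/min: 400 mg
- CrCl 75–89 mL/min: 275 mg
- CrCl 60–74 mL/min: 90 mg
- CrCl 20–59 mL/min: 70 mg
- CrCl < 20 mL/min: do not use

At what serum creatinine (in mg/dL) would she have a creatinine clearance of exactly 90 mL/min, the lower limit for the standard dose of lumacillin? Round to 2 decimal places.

Standard dose requires CrCl ≥ 90 mL/min.
Set (140 − 59) × 54 × 0.85 / (72 × SCr) = 90
SCr = (140 − 59) × 54 × 0.85 / (72 × 90) = 0.574 mg/dL

0.57 mg/dL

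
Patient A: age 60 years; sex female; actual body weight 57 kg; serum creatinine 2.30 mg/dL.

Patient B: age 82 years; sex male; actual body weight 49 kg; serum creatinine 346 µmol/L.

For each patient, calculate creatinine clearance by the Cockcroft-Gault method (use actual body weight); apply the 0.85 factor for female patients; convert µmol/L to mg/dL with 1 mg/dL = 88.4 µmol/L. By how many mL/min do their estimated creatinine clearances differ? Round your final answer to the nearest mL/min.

Patient A: CrCl = (140 − 60) × 57 / (72 × 2.3) × 0.85 = 4560.0 / 165.60 × 0.85 ≈ 23.4 mL/min
Patient B: SCr = 346 / 88.4 = 3.914 mg/dL
Patient B: CrCl = (140 − 82) × 49 / (72 × 3.914) = 2842.0 / 281.81 ≈ 10.1 mL/min
|23.4 − 10.1| = 13.3 mL/min

13 mL/min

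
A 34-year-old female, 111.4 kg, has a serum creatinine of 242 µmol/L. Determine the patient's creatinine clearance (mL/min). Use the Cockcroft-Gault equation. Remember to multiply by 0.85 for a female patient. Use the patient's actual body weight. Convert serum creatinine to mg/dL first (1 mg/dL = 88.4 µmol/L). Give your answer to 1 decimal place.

SCr = 242 / 88.4 = 2.738 mg/dL
CrCl = (140 − 34) × 111.4 / (72 × 2.738) × 0.85 = 11808.4 / 197.14 × 0.85 ≈ 50.9 mL/min

50.9 mL/min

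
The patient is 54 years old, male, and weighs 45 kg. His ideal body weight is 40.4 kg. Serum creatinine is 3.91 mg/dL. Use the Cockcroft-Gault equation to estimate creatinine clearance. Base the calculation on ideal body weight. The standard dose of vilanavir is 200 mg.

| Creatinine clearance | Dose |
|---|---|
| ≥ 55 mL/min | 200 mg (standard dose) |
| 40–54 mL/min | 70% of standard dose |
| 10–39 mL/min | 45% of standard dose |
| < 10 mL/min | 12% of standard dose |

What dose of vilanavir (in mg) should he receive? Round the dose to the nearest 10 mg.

90 mg

CrCl = (140 − 54) × 40.4 / (72 × 3.91) = 3474.4 / 281.52 ≈ 12.3 mL/min
CrCl ≈ 12 mL/min → bracket 10–39 mL/min.
45% of 200 mg = 90 mg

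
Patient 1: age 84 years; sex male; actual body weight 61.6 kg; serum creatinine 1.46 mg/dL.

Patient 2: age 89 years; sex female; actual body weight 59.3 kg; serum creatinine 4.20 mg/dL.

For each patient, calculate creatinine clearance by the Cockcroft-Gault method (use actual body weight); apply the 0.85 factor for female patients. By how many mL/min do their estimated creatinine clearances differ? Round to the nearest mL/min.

Patient 1: CrCl = (140 − 84) × 61.6 / (72 × 1.46) = 3449.6 / 105.12 ≈ 32.8 mL/min
Patient 2: CrCl = (140 − 89) × 59.3 / (72 × 4.2) × 0.85 = 3024.3 / 302.40 × 0.85 ≈ 8.5 mL/min
|32.8 − 8.5| = 24.3 mL/min

24 mL/min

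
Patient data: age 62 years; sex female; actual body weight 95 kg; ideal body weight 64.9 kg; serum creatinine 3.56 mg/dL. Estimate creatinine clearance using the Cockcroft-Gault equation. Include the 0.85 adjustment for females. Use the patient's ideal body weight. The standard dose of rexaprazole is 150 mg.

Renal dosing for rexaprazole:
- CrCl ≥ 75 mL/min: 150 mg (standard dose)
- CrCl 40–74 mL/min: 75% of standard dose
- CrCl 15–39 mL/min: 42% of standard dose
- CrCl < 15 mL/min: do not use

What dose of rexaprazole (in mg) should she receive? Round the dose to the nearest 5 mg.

CrCl = (140 − 62) × 64.9 / (72 × 3.56) × 0.85 = 5062.2 / 256.32 × 0.85 ≈ 16.8 mL/min
CrCl ≈ 17 mL/min → bracket 15–39 mL/min.
42% of 150 mg = 63 mg → 65 mg

65 mg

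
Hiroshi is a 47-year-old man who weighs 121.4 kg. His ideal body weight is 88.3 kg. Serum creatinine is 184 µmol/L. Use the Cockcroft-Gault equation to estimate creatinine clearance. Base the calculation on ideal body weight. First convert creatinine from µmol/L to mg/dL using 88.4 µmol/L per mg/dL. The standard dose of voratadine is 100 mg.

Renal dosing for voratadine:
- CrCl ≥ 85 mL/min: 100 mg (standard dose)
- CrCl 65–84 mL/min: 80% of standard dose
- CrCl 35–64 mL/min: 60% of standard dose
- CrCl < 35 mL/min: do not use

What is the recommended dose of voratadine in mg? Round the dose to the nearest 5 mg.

SCr = 184 / 88.4 = 2.081 mg/dL
CrCl = (140 − 47) × 88.3 / (72 × 2.081) = 8211.9 / 149.83 ≈ 54.8 mL/min
CrCl ≈ 55 mL/min → bracket 35–64 mL/min.
60% of 100 mg = 60 mg

60 mg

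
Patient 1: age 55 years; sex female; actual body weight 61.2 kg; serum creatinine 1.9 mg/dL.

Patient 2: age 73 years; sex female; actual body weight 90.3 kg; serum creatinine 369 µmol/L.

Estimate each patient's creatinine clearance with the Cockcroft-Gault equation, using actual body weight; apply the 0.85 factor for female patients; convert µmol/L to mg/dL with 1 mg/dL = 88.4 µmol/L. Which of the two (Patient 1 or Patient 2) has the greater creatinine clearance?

Patient 1

Patient 1: CrCl = (140 − 55) × 61.2 / (72 × 1.9) × 0.85 = 5202.0 / 136.80 × 0.85 ≈ 32.3 mL/min
Patient 2: SCr = 369 / 88.4 = 4.174 mg/dL
Patient 2: CrCl = (140 − 73) × 90.3 / (72 × 4.174) × 0.85 = 6050.1 / 300.53 × 0.85 ≈ 17.1 mL/min
32.3 vs 17.1 mL/min → Patient 1 is higher.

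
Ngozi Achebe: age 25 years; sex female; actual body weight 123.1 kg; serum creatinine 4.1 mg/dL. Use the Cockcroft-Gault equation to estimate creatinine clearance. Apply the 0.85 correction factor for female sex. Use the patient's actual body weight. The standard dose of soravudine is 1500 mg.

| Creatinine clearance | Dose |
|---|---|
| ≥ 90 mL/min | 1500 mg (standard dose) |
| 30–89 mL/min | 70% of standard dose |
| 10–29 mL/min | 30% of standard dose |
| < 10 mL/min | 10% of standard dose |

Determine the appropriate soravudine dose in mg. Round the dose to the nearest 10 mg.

CrCl = (140 − 25) × 123.1 / (72 × 4.1) × 0.85 = 14156.5 / 295.20 × 0.85 ≈ 40.8 mL/min
CrCl ≈ 41 mL/min → bracket 30–89 mL/min.
70% of 1500 mg = 1050 mg

1050 mg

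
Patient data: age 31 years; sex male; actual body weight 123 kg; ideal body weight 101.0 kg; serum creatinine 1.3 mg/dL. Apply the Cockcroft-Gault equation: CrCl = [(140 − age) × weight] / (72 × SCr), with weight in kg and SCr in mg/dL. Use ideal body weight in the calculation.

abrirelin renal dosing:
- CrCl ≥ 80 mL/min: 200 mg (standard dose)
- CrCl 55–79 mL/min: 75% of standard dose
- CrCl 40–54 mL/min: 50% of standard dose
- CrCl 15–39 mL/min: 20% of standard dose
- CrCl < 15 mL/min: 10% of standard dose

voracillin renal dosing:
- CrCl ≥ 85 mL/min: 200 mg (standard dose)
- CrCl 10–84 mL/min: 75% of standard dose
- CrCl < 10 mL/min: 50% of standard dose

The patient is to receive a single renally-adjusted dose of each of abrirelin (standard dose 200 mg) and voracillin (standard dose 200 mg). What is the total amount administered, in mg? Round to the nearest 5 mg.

400 mg

CrCl = (140 − 31) × 101 / (72 × 1.3) = 11009.0 / 93.60 ≈ 117.6 mL/min
CrCl ≈ 118 mL/min.
abrirelin: ≥ 80 mL/min → 100% of 200 mg = 200 mg.
voracillin: ≥ 85 mL/min → 100% of 200 mg = 200 mg.
Total = 200 + 200 = 400 mg.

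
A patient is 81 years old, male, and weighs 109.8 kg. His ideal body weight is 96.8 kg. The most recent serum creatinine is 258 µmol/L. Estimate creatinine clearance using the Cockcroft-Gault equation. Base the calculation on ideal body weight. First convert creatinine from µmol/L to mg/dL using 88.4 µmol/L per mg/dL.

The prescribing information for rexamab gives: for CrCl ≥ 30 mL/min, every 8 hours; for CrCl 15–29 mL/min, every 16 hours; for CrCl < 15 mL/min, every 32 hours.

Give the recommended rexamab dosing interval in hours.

SCr = 258 / 88.4 = 2.919 mg/dL
CrCl = (140 − 81) × 96.8 / (72 × 2.919) = 5711.2 / 210.17 ≈ 27.2 mL/min
CrCl ≈ 27 mL/min → bracket 15–29 mL/min → every 16 hours.

every 16 hours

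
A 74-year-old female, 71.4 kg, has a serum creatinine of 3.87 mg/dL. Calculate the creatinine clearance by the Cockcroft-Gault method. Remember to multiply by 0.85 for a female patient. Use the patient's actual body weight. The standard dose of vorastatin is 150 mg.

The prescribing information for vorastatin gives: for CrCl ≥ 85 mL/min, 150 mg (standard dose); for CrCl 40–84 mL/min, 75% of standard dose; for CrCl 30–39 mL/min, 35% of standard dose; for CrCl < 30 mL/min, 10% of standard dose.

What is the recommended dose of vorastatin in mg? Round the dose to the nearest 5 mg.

CrCl = (140 − 74) × 71.4 / (72 × 3.87) × 0.85 = 4712.4 / 278.64 × 0.85 ≈ 14.4 mL/min
CrCl ≈ 14 mL/min → bracket < 30 mL/min.
10% of 150 mg = 15 mg

15 mg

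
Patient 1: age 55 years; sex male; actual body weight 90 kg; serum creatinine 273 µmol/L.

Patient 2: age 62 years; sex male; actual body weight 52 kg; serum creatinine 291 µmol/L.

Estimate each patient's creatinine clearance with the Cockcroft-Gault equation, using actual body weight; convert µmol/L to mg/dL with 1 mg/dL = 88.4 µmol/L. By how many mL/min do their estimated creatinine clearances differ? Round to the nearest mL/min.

17 mL/min

Patient 1: SCr = 273 / 88.4 = 3.088 mg/dL
Patient 1: CrCl = (140 − 55) × 90 / (72 × 3.088) = 7650.0 / 222.34 ≈ 34.4 mL/min
Patient 2: SCr = 291 / 88.4 = 3.292 mg/dL
Patient 2: CrCl = (140 − 62) × 52 / (72 × 3.292) = 4056.0 / 237.02 ≈ 17.1 mL/min
|34.4 − 17.1| = 17.3 mL/min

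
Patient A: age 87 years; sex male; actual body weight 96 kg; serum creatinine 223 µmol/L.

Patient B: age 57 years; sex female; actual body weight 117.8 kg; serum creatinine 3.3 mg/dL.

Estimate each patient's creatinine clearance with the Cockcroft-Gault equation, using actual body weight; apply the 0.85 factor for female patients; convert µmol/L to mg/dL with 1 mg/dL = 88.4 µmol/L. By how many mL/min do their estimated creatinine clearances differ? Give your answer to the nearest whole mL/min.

7 mL/min

Patient A: SCr = 223 / 88.4 = 2.523 mg/dL
Patient A: CrCl = (140 − 87) × 96 / (72 × 2.523) = 5088.0 / 181.66 ≈ 28.0 mL/min
Patient B: CrCl = (140 − 57) × 117.8 / (72 × 3.3) × 0.85 = 9777.4 / 237.60 × 0.85 ≈ 35.0 mL/min
|28.0 − 35.0| = 7.0 mL/min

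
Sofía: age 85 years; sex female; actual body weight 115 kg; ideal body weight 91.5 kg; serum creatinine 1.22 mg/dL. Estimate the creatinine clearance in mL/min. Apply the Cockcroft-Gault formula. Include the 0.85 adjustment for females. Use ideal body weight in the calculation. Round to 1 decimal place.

48.7 mL/min

CrCl = (140 − 85) × 91.5 / (72 × 1.22) × 0.85 = 5032.5 / 87.84 × 0.85 ≈ 48.7 mL/min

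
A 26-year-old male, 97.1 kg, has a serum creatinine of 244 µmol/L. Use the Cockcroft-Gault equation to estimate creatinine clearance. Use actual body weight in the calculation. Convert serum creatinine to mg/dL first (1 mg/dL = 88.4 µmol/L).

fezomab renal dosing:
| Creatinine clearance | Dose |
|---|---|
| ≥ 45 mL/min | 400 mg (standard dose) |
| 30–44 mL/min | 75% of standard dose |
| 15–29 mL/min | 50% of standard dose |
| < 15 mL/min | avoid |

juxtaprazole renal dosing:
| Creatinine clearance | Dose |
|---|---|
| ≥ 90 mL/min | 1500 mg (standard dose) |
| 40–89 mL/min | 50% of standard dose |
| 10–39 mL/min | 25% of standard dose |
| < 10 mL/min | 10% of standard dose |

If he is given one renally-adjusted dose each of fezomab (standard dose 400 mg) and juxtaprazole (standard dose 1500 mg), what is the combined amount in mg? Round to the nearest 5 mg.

1150 mg

SCr = 244 / 88.4 = 2.76 mg/dL
CrCl = (140 − 26) × 97.1 / (72 × 2.76) = 11069.4 / 198.72 ≈ 55.7 mL/min
CrCl ≈ 56 mL/min.
fezomab: ≥ 45 mL/min → 100% of 400 mg = 400 mg.
juxtaprazole: 40–89 mL/min → 50% of 1500 mg = 750 mg.
Total = 400 + 750 = 1150 mg.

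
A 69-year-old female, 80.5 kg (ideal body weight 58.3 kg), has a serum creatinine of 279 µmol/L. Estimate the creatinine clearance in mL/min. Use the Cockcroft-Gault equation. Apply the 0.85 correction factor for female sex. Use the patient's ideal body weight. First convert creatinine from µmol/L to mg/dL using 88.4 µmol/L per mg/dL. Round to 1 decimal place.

SCr = 279 / 88.4 = 3.156 mg/dL
CrCl = (140 − 69) × 58.3 / (72 × 3.156) × 0.85 = 4139.3 / 227.23 × 0.85 ≈ 15.5 mL/min

15.5 mL/min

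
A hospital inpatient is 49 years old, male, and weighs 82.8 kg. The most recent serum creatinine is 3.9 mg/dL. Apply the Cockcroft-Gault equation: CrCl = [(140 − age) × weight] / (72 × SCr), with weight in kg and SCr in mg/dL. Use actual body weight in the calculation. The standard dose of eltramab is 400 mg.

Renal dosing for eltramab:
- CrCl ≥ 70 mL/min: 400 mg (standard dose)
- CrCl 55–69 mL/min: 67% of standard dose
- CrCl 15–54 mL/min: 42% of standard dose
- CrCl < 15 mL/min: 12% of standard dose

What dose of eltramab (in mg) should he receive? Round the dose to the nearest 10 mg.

170 mg

CrCl = (140 − 49) × 82.8 / (72 × 3.9) = 7534.8 / 280.80 ≈ 26.8 mL/min
CrCl ≈ 27 mL/min → bracket 15–54 mL/min.
42% of 400 mg = 168 mg → 170 mg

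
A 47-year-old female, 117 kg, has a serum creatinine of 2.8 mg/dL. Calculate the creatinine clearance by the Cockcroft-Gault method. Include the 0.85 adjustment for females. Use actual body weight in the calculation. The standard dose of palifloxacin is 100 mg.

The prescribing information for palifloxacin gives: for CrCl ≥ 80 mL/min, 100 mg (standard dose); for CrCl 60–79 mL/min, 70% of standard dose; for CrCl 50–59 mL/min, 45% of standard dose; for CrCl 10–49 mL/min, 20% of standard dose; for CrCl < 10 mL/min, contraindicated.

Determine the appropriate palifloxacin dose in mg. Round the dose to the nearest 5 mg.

CrCl = (140 − 47) × 117 / (72 × 2.8) × 0.85 = 10881.0 / 201.60 × 0.85 ≈ 45.9 mL/min
CrCl ≈ 46 mL/min → bracket 10–49 mL/min.
20% of 100 mg = 20 mg

20 mg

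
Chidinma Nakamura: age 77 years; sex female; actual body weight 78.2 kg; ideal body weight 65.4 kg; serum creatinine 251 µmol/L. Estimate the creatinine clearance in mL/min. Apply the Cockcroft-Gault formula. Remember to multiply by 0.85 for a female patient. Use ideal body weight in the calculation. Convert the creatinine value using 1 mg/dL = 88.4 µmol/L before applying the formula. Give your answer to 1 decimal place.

SCr = 251 / 88.4 = 2.839 mg/dL
CrCl = (140 − 77) × 65.4 / (72 × 2.839) × 0.85 = 4120.2 / 204.41 × 0.85 ≈ 17.1 mL/min

17.1 mL/min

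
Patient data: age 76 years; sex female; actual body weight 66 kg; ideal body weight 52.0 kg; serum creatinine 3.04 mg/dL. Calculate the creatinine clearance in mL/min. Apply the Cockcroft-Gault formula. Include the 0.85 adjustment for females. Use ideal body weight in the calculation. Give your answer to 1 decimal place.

12.9 mL/min

CrCl = (140 − 76) × 52 / (72 × 3.04) × 0.85 = 3328.0 / 218.88 × 0.85 ≈ 12.9 mL/min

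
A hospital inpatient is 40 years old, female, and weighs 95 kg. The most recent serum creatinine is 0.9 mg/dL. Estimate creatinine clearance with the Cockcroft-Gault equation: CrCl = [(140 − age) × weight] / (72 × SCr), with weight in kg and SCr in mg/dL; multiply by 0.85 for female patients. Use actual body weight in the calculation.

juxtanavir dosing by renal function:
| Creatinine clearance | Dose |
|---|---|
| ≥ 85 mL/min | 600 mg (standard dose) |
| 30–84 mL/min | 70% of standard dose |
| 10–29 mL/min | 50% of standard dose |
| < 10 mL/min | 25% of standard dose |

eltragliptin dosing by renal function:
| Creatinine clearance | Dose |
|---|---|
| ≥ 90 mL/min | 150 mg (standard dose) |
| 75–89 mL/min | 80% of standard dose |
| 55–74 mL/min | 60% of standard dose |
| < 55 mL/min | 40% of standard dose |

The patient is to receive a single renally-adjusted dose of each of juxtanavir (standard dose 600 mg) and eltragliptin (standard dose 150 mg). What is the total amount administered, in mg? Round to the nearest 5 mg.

CrCl = (140 − 40) × 95 / (72 × 0.9) × 0.85 = 9500.0 / 64.80 × 0.85 ≈ 124.6 mL/min
CrCl ≈ 125 mL/min.
juxtanavir: ≥ 85 mL/min → 100% of 600 mg = 600 mg.
eltragliptin: ≥ 90 mL/min → 100% of 150 mg = 150 mg.
Total = 600 + 150 = 750 mg.

750 mg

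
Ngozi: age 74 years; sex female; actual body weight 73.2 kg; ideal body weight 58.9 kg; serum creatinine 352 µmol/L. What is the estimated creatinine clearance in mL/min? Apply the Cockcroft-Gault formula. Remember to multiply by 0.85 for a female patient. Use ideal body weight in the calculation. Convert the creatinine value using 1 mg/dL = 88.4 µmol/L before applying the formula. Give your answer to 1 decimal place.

SCr = 352 / 88.4 = 3.982 mg/dL
CrCl = (140 − 74) × 58.9 / (72 × 3.982) × 0.85 = 3887.4 / 286.70 × 0.85 ≈ 11.5 mL/min

11.5 mL/min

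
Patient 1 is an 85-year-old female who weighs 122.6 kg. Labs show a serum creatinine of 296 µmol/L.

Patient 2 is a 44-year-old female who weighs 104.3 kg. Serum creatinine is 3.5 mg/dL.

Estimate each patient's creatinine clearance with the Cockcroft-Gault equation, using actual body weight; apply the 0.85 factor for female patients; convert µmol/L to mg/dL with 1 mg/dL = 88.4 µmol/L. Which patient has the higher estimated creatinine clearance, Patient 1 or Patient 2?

Patient 1: SCr = 296 / 88.4 = 3.348 mg/dL
Patient 1: CrCl = (140 − 85) × 122.6 / (72 × 3.348) × 0.85 = 6743.0 / 241.06 × 0.85 ≈ 23.8 mL/min
Patient 2: CrCl = (140 − 44) × 104.3 / (72 × 3.5) × 0.85 = 10012.8 / 252.00 × 0.85 ≈ 33.8 mL/min
23.8 vs 33.8 mL/min → Patient 2 is higher.

Patient 2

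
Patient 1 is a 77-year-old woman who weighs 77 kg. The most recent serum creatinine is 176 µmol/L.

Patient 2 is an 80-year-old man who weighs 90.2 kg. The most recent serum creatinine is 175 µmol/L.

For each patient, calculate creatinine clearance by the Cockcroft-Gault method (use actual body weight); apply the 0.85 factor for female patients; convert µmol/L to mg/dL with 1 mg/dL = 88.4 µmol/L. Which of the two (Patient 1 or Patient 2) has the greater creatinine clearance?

Patient 2

Patient 1: SCr = 176 / 88.4 = 1.991 mg/dL
Patient 1: CrCl = (140 − 77) × 77 / (72 × 1.991) × 0.85 = 4851.0 / 143.35 × 0.85 ≈ 28.8 mL/min
Patient 2: SCr = 175 / 88.4 = 1.98 mg/dL
Patient 2: CrCl = (140 − 80) × 90.2 / (72 × 1.98) = 5412.0 / 142.56 ≈ 38.0 mL/min
28.8 vs 38.0 mL/min → Patient 2 is higher.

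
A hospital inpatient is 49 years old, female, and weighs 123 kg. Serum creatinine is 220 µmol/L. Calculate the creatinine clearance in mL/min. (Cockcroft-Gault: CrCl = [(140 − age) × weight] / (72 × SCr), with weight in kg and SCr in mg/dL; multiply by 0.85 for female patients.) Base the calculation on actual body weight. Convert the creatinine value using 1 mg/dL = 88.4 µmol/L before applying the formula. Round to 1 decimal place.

SCr = 220 / 88.4 = 2.489 mg/dL
CrCl = (140 − 49) × 123 / (72 × 2.489) × 0.85 = 11193.0 / 179.21 × 0.85 ≈ 53.1 mL/min

53.1 mL/min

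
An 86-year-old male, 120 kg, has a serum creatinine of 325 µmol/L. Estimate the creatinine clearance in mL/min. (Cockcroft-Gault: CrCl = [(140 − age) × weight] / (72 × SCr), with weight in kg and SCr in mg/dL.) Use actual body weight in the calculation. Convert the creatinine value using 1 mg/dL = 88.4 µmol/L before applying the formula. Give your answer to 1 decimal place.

SCr = 325 / 88.4 = 3.676 mg/dL
CrCl = (140 − 86) × 120 / (72 × 3.676) = 6480.0 / 264.67 ≈ 24.5 mL/min

24.5 mL/min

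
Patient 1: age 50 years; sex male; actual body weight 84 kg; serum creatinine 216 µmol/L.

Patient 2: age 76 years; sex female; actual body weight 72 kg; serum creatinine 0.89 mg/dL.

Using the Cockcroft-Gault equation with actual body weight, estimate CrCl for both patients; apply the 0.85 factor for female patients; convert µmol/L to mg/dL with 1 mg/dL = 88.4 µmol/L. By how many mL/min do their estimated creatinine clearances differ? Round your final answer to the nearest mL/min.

18 mL/min

Patient 1: SCr = 216 / 88.4 = 2.443 mg/dL
Patient 1: CrCl = (140 − 50) × 84 / (72 × 2.443) = 7560.0 / 175.90 ≈ 43.0 mL/min
Patient 2: CrCl = (140 − 76) × 72 / (72 × 0.89) × 0.85 = 4608.0 / 64.08 × 0.85 ≈ 61.1 mL/min
|43.0 − 61.1| = 18.1 mL/min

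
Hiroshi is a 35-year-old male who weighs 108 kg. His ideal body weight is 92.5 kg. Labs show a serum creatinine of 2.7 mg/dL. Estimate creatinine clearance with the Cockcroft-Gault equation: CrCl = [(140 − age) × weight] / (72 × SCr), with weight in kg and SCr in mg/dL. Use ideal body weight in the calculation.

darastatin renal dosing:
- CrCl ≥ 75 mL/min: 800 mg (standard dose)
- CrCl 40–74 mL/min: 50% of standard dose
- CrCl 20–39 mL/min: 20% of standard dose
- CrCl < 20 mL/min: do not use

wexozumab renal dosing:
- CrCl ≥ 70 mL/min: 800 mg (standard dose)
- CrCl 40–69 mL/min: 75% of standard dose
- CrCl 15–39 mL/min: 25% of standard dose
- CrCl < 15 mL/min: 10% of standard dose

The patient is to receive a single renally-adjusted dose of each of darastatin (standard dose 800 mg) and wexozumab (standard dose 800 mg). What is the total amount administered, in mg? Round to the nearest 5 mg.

CrCl = (140 − 35) × 92.5 / (72 × 2.7) = 9712.5 / 194.40 ≈ 50.0 mL/min
CrCl ≈ 50 mL/min.
darastatin: 40–74 mL/min → 50% of 800 mg = 400 mg.
wexozumab: 40–69 mL/min → 75% of 800 mg = 600 mg.
Total = 400 + 600 = 1000 mg.

1000 mg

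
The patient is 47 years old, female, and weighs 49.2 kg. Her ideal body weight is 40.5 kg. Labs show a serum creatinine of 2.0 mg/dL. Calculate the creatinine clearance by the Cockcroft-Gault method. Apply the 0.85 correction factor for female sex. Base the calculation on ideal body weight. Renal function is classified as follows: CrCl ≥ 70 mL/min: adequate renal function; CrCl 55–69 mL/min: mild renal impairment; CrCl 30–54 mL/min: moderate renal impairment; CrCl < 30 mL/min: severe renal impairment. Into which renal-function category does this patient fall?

severe renal impairment

CrCl = (140 − 47) × 40.5 / (72 × 2) × 0.85 = 3766.5 / 144.00 × 0.85 ≈ 22.2 mL/min
22 mL/min falls in the 'severe renal impairment' range.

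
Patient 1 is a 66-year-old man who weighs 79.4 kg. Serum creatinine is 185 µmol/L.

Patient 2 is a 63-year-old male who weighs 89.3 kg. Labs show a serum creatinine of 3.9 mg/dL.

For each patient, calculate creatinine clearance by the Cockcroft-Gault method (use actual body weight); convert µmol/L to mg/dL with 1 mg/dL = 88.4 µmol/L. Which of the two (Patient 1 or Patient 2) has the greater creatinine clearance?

Patient 1

Patient 1: SCr = 185 / 88.4 = 2.093 mg/dL
Patient 1: CrCl = (140 − 66) × 79.4 / (72 × 2.093) = 5875.6 / 150.70 ≈ 39.0 mL/min
Patient 2: CrCl = (140 − 63) × 89.3 / (72 × 3.9) = 6876.1 / 280.80 ≈ 24.5 mL/min
39.0 vs 24.5 mL/min → Patient 1 is higher.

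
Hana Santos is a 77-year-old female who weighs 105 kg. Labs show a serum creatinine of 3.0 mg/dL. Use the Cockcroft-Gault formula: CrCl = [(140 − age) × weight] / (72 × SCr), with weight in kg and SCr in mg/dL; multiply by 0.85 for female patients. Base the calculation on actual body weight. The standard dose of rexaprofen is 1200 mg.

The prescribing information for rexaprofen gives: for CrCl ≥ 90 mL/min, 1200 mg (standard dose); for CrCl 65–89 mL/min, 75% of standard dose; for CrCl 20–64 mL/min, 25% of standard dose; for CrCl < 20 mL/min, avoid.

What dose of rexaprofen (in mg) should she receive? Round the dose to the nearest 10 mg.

300 mg

CrCl = (140 − 77) × 105 / (72 × 3) × 0.85 = 6615.0 / 216.00 × 0.85 ≈ 26.0 mL/min
CrCl ≈ 26 mL/min → bracket 20–64 mL/min.
25% of 1200 mg = 300 mg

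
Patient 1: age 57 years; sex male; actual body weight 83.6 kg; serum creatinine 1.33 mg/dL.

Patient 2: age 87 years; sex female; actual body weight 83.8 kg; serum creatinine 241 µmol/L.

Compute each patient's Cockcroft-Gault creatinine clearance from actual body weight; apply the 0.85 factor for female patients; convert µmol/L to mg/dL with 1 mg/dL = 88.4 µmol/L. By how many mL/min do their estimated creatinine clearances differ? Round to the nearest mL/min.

53 mL/min

Patient 1: CrCl = (140 − 57) × 83.6 / (72 × 1.33) = 6938.8 / 95.76 ≈ 72.5 mL/min
Patient 2: SCr = 241 / 88.4 = 2.726 mg/dL
Patient 2: CrCl = (140 − 87) × 83.8 / (72 × 2.726) × 0.85 = 4441.4 / 196.27 × 0.85 ≈ 19.2 mL/min
|72.5 − 19.2| = 53.3 mL/min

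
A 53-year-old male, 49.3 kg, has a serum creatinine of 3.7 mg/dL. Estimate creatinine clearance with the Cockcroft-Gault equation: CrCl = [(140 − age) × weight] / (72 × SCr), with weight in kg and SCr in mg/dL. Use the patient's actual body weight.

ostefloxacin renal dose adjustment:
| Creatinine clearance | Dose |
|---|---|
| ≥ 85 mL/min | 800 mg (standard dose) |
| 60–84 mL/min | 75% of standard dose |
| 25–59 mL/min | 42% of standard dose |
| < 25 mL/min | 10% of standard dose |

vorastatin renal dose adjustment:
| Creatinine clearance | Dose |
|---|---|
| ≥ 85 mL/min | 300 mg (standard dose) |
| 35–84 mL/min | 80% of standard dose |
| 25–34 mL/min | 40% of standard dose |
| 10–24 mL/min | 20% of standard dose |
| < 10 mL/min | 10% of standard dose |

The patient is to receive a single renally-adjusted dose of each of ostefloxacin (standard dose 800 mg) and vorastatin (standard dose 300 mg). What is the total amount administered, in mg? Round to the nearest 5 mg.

CrCl = (140 − 53) × 49.3 / (72 × 3.7) = 4289.1 / 266.40 ≈ 16.1 mL/min
CrCl ≈ 16 mL/min.
ostefloxacin: < 25 mL/min → 10% of 800 mg = 80 mg.
vorastatin: 10–24 mL/min → 20% of 300 mg = 60 mg.
Total = 80 + 60 = 140 mg.

140 mg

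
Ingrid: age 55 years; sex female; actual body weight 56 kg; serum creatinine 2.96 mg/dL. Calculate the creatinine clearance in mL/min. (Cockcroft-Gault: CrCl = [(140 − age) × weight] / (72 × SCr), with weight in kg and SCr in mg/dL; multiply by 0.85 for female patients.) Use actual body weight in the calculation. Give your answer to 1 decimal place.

CrCl = (140 − 55) × 56 / (72 × 2.96) × 0.85 = 4760.0 / 213.12 × 0.85 ≈ 19.0 mL/min

19.0 mL/min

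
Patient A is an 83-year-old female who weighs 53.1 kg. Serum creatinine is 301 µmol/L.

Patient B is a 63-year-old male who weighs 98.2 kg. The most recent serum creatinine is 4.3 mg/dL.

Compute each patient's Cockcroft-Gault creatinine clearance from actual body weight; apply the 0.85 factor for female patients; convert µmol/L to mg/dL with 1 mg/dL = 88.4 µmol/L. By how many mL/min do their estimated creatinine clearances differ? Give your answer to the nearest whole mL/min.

Patient A: SCr = 301 / 88.4 = 3.405 mg/dL
Patient A: CrCl = (140 − 83) × 53.1 / (72 × 3.405) × 0.85 = 3026.7 / 245.16 × 0.85 ≈ 10.5 mL/min
Patient B: CrCl = (140 − 63) × 98.2 / (72 × 4.3) = 7561.4 / 309.60 ≈ 24.4 mL/min
|10.5 − 24.4| = 13.9 mL/min

14 mL/min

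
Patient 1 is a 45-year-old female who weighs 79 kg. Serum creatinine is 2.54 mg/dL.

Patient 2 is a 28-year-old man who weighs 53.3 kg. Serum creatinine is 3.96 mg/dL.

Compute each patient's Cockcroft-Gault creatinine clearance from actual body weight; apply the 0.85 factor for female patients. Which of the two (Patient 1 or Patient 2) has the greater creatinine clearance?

Patient 1

Patient 1: CrCl = (140 − 45) × 79 / (72 × 2.54) × 0.85 = 7505.0 / 182.88 × 0.85 ≈ 34.9 mL/min
Patient 2: CrCl = (140 − 28) × 53.3 / (72 × 3.96) = 5969.6 / 285.12 ≈ 20.9 mL/min
34.9 vs 20.9 mL/min → Patient 1 is higher.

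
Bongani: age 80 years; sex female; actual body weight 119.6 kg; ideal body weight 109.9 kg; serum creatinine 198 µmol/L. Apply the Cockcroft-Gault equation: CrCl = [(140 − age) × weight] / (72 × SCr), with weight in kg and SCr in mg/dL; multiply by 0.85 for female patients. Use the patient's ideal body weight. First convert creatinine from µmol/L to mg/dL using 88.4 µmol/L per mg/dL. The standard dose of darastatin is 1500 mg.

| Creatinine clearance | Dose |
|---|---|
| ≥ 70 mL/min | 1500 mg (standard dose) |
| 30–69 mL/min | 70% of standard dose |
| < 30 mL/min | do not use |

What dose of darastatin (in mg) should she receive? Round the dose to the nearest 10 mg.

1050 mg

SCr = 198 / 88.4 = 2.24 mg/dL
CrCl = (140 − 80) × 109.9 / (72 × 2.24) × 0.85 = 6594.0 / 161.28 × 0.85 ≈ 34.8 mL/min
CrCl ≈ 35 mL/min → bracket 30–69 mL/min.
70% of 1500 mg = 1050 mg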